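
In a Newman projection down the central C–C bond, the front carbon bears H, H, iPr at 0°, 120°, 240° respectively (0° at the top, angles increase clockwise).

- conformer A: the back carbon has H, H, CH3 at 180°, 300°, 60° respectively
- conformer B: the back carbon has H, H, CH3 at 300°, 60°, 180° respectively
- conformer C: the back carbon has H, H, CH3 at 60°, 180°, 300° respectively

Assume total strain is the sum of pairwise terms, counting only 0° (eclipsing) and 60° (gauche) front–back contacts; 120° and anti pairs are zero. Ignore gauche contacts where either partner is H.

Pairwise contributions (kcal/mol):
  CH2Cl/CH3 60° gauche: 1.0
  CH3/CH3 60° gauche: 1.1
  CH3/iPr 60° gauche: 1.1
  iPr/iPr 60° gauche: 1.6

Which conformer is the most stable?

A (staggered): no non-H gauche contacts → 0.0 kcal/mol.
B (staggered): iPr(240°)/CH3(180°) gauche 1.1 → 1.1 kcal/mol.
C (staggered): iPr(240°)/CH3(300°) gauche 1.1 → 1.1 kcal/mol.
A has the lowest total (0.0 kcal/mol).

A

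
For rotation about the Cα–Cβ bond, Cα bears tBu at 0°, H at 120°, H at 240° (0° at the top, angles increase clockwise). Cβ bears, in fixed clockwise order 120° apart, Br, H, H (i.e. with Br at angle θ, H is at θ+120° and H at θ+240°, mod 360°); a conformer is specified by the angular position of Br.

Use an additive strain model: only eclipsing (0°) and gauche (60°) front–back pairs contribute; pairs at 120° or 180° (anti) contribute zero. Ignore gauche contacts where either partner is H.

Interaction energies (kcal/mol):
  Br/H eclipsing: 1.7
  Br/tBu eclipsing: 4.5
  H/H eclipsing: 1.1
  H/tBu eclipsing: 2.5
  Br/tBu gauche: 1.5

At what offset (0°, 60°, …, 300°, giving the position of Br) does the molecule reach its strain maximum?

0°

Br at 0° (eclipsed): tBu–Br eclipsed, H–H eclipsed, H–H eclipsed; 4.5 + 1.1 + 1.1 = 6.7 kcal/mol.
Br at 60° (staggered): tBu–Br gauche; 1.5 = 1.5 kcal/mol.
Br at 120° (eclipsed): tBu–H eclipsed, H–Br eclipsed, H–H eclipsed; 2.5 + 1.7 + 1.1 = 5.3 kcal/mol.
Br at 180° (staggered): no non-H gauche contacts → 0.0 kcal/mol.
Br at 240° (eclipsed): tBu–H eclipsed, H–H eclipsed, H–Br eclipsed; 2.5 + 1.1 + 1.7 = 5.3 kcal/mol.
Br at 300° (staggered): tBu–Br gauche; 1.5 = 1.5 kcal/mol.
The maximum (6.7 kcal/mol) occurs with Br at 0°.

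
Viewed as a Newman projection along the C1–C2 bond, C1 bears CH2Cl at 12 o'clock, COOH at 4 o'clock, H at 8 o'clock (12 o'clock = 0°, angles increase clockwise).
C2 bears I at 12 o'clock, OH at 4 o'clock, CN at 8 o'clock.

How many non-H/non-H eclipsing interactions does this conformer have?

2

Non-H eclipsing pairs: CH2Cl(0°)/I(0°); COOH(120°)/OH(120°) — 2 interactions.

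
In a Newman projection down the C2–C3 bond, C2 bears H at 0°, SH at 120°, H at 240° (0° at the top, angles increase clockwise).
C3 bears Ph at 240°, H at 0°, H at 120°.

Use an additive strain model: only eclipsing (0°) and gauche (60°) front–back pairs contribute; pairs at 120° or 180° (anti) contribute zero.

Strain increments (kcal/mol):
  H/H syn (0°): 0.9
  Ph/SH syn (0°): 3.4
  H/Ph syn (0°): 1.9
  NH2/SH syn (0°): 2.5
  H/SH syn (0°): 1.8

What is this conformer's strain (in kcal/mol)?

This conformer (eclipsed): H–H eclipsed, SH–H eclipsed, H–Ph eclipsed; 0.9 + 1.8 + 1.9 = 4.6 kcal/mol.

4.6 kcal/mol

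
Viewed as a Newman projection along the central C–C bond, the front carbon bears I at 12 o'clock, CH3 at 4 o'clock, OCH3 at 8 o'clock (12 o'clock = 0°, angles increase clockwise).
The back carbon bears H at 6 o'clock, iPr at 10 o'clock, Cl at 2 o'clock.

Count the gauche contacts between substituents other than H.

4

Non-H gauche pairs: I(0°)/iPr(300°); I(0°)/Cl(60°); CH3(120°)/Cl(60°); OCH3(240°)/iPr(300°) — 4 interactions.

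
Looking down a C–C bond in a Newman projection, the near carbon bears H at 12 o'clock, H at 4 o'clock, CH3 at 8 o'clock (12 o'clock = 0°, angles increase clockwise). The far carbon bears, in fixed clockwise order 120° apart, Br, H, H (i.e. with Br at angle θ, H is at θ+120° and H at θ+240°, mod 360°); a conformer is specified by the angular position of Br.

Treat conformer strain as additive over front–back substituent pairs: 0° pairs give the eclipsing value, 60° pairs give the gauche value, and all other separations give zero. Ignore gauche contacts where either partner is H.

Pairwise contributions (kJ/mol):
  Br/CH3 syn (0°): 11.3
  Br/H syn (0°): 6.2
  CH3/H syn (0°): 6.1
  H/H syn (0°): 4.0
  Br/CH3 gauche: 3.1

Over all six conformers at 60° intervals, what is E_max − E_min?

19.3 kJ/mol

Br at 0° (eclipsed): H–Br eclipsed, H–H eclipsed, CH3–H eclipsed; 6.2 + 4.0 + 6.1 = 16.3 kJ/mol.
Br at 60° (staggered): no non-H gauche contacts → 0.0 kJ/mol.
Br at 120° (eclipsed): H–H eclipsed, H–Br eclipsed, CH3–H eclipsed; 4.0 + 6.2 + 6.1 = 16.3 kJ/mol.
Br at 180° (staggered): CH3–Br gauche; 3.1 = 3.1 kJ/mol.
Br at 240° (eclipsed): H–H eclipsed, H–H eclipsed, CH3–Br eclipsed; 4.0 + 4.0 + 11.3 = 19.3 kJ/mol.
Br at 300° (staggered): CH3–Br gauche; 3.1 = 3.1 kJ/mol.
Max at 240° (19.3 kJ/mol), min at 60° (0.0 kJ/mol); barrier = 19.3 kJ/mol.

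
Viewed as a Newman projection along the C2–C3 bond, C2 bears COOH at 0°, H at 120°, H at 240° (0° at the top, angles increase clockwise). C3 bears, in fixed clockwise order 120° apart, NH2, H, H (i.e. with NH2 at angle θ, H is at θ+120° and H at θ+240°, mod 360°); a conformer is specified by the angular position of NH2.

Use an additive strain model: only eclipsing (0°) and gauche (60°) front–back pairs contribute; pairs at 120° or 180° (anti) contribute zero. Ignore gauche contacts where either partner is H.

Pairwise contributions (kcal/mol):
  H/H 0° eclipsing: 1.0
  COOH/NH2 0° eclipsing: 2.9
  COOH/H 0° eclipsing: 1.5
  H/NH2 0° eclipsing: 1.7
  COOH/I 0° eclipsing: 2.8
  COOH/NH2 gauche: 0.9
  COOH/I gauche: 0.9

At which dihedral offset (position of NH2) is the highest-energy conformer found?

0°

NH2 at 0° is eclipsed. COOH at 0° is eclipsed with NH2 at 0° (2.9); H at 120° is eclipsed with H at 120° (1.0); H at 240° is eclipsed with H at 240° (1.0). Total 4.9 kcal/mol.
NH2 at 60° is staggered. COOH at 0° is gauche with NH2 at 60° (0.9). Total 0.9 kcal/mol.
NH2 at 120° is eclipsed. COOH at 0° is eclipsed with H at 0° (1.5); H at 120° is eclipsed with NH2 at 120° (1.7); H at 240° is eclipsed with H at 240° (1.0). Total 4.2 kcal/mol.
NH2 at 180° (staggered): no non-H gauche contacts → 0.0 kcal/mol.
NH2 at 240° is eclipsed. COOH at 0° is eclipsed with H at 0° (1.5); H at 120° is eclipsed with H at 120° (1.0); H at 240° is eclipsed with NH2 at 240° (1.7). Total 4.2 kcal/mol.
NH2 at 300° is staggered. COOH at 0° is gauche with NH2 at 300° (0.9). Total 0.9 kcal/mol.
The maximum (4.9 kcal/mol) occurs with NH2 at 0°.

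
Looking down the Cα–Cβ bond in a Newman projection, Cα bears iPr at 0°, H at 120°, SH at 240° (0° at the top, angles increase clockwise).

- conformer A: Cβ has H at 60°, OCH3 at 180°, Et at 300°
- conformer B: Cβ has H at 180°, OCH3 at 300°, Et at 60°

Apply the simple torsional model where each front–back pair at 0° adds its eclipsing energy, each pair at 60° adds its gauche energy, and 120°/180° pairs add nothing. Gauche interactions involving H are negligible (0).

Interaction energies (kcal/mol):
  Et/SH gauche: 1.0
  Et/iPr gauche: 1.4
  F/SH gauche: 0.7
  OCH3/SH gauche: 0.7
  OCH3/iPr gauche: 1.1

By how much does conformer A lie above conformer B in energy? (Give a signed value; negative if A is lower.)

-0.1 kcal/mol

A (staggered): iPr–Et gauche, SH–OCH3 gauche, SH–Et gauche; 1.4 + 0.7 + 1.0 = 3.1 kcal/mol.
B (staggered): iPr–OCH3 gauche, iPr–Et gauche, SH–OCH3 gauche; 1.1 + 1.4 + 0.7 = 3.2 kcal/mol.
E(A) − E(B) = 3.1 − 3.2 = -0.1 kcal/mol.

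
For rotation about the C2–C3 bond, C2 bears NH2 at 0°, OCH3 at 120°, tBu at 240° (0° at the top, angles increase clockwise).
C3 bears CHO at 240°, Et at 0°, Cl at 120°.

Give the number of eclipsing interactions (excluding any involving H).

3

Non-H eclipsing pairs: NH2(0°)/Et(0°); OCH3(120°)/Cl(120°); tBu(240°)/CHO(240°) — 3 interactions.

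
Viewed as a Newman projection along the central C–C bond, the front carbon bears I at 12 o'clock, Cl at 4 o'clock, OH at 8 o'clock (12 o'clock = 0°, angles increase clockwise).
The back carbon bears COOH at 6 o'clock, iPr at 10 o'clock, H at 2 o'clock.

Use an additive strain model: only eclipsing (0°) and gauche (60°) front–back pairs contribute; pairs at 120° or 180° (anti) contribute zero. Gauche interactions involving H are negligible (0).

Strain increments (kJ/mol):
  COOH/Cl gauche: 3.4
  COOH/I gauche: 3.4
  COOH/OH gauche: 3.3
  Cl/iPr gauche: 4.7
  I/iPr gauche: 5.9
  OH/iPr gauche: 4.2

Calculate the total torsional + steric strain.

This conformer (staggered): I(0°)/iPr(300°) gauche 5.9; Cl(120°)/COOH(180°) gauche 3.4; OH(240°)/COOH(180°) gauche 3.3; OH(240°)/iPr(300°) gauche 4.2 → 16.8 kJ/mol.

16.8 kJ/mol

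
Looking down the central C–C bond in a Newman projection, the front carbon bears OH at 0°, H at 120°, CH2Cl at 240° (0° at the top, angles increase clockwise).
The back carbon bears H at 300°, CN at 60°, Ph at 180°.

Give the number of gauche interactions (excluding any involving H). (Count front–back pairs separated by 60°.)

Non-H gauche pairs: OH(0°)/CN(60°); CH2Cl(240°)/Ph(180°) — 2 interactions.

2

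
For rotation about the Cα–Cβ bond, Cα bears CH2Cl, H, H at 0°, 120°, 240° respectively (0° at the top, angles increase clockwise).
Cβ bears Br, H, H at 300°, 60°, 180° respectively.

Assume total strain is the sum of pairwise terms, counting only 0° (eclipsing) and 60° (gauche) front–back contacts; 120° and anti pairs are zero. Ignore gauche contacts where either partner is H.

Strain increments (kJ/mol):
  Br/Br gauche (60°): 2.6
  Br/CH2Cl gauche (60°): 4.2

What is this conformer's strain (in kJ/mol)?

This conformer (staggered): CH2Cl(0°)/Br(300°) gauche 4.2 → 4.2 kJ/mol.

4.2 kJ/mol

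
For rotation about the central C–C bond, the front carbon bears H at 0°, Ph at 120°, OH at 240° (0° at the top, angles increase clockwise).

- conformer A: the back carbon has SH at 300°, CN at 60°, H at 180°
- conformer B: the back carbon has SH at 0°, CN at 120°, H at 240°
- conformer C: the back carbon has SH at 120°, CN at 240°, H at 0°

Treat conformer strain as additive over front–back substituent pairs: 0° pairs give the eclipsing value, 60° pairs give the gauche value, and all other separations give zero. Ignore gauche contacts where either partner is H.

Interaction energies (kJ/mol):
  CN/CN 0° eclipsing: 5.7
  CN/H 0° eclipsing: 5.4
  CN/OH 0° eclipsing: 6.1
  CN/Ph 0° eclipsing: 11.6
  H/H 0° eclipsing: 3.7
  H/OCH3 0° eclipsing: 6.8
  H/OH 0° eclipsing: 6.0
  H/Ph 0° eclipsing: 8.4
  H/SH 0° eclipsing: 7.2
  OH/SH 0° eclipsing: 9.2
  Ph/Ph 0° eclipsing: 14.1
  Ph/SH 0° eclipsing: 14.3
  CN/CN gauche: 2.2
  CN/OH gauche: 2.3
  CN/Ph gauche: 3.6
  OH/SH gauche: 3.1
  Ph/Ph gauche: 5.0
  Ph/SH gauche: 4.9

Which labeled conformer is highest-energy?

B

A (staggered): Ph–CN gauche, OH–SH gauche; 3.6 + 3.1 = 6.7 kJ/mol.
B (eclipsed): H–SH eclipsed, Ph–CN eclipsed, OH–H eclipsed; 7.2 + 11.6 + 6.0 = 24.8 kJ/mol.
C (eclipsed): H–H eclipsed, Ph–SH eclipsed, OH–CN eclipsed; 3.7 + 14.3 + 6.1 = 24.1 kJ/mol.
B has the highest total (24.8 kJ/mol).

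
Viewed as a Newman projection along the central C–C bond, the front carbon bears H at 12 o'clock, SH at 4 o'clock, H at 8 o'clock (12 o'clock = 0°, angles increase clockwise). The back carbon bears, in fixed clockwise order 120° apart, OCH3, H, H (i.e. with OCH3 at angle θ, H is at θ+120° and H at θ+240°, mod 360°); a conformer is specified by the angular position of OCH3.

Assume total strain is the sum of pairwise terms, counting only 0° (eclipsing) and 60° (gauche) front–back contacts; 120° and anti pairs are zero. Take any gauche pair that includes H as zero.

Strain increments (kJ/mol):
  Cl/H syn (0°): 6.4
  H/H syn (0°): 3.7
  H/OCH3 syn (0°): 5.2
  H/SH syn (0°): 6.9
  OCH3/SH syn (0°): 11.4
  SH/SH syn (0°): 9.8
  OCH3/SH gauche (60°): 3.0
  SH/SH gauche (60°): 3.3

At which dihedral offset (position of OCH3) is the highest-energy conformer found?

120°

OCH3 at 0° (eclipsed): H(0°)/OCH3(0°) eclipsed 5.2; SH(120°)/H(120°) eclipsed 6.9; H(240°)/H(240°) eclipsed 3.7 → 15.8 kJ/mol.
OCH3 at 60° (staggered): SH(120°)/OCH3(60°) gauche 3.0 → 3.0 kJ/mol.
OCH3 at 120° (eclipsed): H(0°)/H(0°) eclipsed 3.7; SH(120°)/OCH3(120°) eclipsed 11.4; H(240°)/H(240°) eclipsed 3.7 → 18.8 kJ/mol.
OCH3 at 180° (staggered): SH(120°)/OCH3(180°) gauche 3.0 → 3.0 kJ/mol.
OCH3 at 240° (eclipsed): H(0°)/H(0°) eclipsed 3.7; SH(120°)/H(120°) eclipsed 6.9; H(240°)/OCH3(240°) eclipsed 5.2 → 15.8 kJ/mol.
OCH3 at 300° (staggered): no non-H gauche contacts → 0.0 kJ/mol.
The maximum (18.8 kJ/mol) occurs with OCH3 at 120°.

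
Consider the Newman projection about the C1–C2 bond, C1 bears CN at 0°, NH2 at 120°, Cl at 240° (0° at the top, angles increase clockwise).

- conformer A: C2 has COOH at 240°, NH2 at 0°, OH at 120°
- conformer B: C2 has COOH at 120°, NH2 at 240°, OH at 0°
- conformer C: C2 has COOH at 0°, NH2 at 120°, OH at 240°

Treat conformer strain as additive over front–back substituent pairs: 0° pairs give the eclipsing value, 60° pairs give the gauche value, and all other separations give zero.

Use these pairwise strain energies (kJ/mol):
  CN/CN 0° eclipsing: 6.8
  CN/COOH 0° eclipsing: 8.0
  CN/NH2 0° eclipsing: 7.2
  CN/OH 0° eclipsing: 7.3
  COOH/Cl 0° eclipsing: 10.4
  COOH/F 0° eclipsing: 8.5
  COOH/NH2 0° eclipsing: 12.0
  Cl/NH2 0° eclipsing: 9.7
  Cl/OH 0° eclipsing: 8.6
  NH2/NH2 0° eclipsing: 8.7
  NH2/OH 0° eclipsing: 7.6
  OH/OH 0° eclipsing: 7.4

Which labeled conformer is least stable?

A (eclipsed): CN(0°)/NH2(0°) eclipsed 7.2; NH2(120°)/OH(120°) eclipsed 7.6; Cl(240°)/COOH(240°) eclipsed 10.4 → 25.2 kJ/mol.
B (eclipsed): CN(0°)/OH(0°) eclipsed 7.3; NH2(120°)/COOH(120°) eclipsed 12.0; Cl(240°)/NH2(240°) eclipsed 9.7 → 29.0 kJ/mol.
C (eclipsed): CN(0°)/COOH(0°) eclipsed 8.0; NH2(120°)/NH2(120°) eclipsed 8.7; Cl(240°)/OH(240°) eclipsed 8.6 → 25.3 kJ/mol.
B has the highest total (29.0 kJ/mol).

B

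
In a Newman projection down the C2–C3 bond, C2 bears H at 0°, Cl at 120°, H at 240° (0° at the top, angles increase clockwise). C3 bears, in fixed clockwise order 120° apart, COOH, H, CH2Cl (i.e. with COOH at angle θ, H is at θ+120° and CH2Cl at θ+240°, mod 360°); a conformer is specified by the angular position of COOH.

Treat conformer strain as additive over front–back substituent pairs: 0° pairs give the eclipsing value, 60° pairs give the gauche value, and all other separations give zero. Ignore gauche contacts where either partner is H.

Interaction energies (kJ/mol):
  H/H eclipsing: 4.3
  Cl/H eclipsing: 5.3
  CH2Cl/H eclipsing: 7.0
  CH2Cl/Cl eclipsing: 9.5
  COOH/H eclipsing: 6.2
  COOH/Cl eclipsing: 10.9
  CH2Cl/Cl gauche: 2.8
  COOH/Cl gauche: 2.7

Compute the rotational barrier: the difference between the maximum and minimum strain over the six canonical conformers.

19.5 kJ/mol

COOH at 0° (eclipsed): H(0°)/COOH(0°) eclipsed 6.2; Cl(120°)/H(120°) eclipsed 5.3; H(240°)/CH2Cl(240°) eclipsed 7.0 → 18.5 kJ/mol.
COOH at 60° (staggered): Cl(120°)/COOH(60°) gauche 2.7 → 2.7 kJ/mol.
COOH at 120° (eclipsed): H(0°)/CH2Cl(0°) eclipsed 7.0; Cl(120°)/COOH(120°) eclipsed 10.9; H(240°)/H(240°) eclipsed 4.3 → 22.2 kJ/mol.
COOH at 180° (staggered): Cl(120°)/COOH(180°) gauche 2.7; Cl(120°)/CH2Cl(60°) gauche 2.8 → 5.5 kJ/mol.
COOH at 240° (eclipsed): H(0°)/H(0°) eclipsed 4.3; Cl(120°)/CH2Cl(120°) eclipsed 9.5; H(240°)/COOH(240°) eclipsed 6.2 → 20.0 kJ/mol.
COOH at 300° (staggered): Cl(120°)/CH2Cl(180°) gauche 2.8 → 2.8 kJ/mol.
Max at 120° (22.2 kJ/mol), min at 60° (2.7 kJ/mol); barrier = 19.5 kJ/mol.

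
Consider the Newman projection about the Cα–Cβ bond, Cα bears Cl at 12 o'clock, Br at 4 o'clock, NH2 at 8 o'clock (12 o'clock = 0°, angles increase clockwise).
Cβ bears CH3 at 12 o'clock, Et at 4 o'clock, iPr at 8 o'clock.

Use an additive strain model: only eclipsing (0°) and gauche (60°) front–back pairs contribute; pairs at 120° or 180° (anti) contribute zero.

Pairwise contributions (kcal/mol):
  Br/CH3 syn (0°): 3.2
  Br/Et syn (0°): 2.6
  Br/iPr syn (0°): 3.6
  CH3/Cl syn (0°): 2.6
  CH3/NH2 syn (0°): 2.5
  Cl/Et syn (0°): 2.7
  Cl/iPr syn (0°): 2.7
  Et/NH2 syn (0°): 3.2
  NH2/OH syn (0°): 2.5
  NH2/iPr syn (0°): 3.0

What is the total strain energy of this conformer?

This conformer is eclipsed. Cl at 0° is eclipsed with CH3 at 0° (2.6); Br at 120° is eclipsed with Et at 120° (2.6); NH2 at 240° is eclipsed with iPr at 240° (3.0). Total 8.2 kcal/mol.

8.2 kcal/mol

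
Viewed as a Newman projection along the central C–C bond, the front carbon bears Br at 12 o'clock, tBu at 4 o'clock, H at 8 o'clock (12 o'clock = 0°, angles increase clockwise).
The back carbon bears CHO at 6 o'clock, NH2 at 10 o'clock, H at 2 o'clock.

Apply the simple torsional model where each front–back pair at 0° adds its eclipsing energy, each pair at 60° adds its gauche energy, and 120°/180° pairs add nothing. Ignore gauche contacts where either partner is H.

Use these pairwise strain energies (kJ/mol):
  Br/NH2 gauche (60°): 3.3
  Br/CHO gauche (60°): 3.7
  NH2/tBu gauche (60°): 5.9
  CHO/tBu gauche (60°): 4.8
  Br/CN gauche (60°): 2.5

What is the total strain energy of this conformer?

This conformer (staggered): Br(0°)/NH2(300°) gauche 3.3; tBu(120°)/CHO(180°) gauche 4.8 → 8.1 kJ/mol.

8.1 kJ/mol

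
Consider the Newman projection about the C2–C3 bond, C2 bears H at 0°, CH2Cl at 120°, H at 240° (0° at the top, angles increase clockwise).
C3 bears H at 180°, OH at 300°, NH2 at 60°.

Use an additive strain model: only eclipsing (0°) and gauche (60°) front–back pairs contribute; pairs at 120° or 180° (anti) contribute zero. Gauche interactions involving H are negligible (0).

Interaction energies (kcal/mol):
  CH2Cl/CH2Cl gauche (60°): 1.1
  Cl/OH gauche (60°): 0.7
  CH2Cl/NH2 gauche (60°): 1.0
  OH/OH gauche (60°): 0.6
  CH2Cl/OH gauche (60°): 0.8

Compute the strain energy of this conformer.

1.0 kcal/mol

This conformer (staggered): CH2Cl–NH2 gauche; 1.0 = 1.0 kcal/mol.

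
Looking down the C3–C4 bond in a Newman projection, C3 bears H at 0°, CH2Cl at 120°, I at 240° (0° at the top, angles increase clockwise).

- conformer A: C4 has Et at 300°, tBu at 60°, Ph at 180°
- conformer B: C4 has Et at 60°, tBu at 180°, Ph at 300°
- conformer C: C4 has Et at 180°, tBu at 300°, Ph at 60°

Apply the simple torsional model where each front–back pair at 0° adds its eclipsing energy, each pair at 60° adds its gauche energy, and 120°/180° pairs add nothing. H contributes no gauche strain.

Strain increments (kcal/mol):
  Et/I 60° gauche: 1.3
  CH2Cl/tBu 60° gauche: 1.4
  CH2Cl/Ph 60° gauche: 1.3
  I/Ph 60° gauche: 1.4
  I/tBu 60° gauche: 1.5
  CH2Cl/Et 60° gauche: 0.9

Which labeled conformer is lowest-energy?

A (staggered): CH2Cl–tBu gauche, CH2Cl–Ph gauche, I–Et gauche, I–Ph gauche; 1.4 + 1.3 + 1.3 + 1.4 = 5.4 kcal/mol.
B (staggered): CH2Cl–Et gauche, CH2Cl–tBu gauche, I–tBu gauche, I–Ph gauche; 0.9 + 1.4 + 1.5 + 1.4 = 5.2 kcal/mol.
C (staggered): CH2Cl–Et gauche, CH2Cl–Ph gauche, I–Et gauche, I–tBu gauche; 0.9 + 1.3 + 1.3 + 1.5 = 5.0 kcal/mol.
C has the lowest total (5.0 kcal/mol).

C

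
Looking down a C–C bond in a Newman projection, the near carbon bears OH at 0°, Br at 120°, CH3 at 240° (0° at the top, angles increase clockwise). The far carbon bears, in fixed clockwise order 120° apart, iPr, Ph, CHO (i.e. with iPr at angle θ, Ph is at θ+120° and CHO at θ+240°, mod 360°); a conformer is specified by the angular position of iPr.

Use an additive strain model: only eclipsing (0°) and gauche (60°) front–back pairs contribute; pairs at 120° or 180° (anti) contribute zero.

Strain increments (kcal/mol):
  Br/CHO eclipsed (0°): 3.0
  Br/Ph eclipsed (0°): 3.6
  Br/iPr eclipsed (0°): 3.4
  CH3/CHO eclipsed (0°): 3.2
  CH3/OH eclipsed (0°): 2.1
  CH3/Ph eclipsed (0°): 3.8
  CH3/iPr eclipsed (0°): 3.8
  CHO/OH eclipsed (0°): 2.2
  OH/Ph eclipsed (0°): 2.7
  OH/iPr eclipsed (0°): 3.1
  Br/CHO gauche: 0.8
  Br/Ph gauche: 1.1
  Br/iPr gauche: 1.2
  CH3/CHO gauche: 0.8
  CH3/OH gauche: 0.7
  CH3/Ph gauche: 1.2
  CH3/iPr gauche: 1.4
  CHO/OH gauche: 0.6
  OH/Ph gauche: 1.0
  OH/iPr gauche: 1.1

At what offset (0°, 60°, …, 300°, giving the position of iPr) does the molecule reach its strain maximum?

iPr at 0° is eclipsed. OH at 0° is eclipsed with iPr at 0° (3.1); Br at 120° is eclipsed with Ph at 120° (3.6); CH3 at 240° is eclipsed with CHO at 240° (3.2). Total 9.9 kcal/mol.
iPr at 60° is staggered. OH at 0° is gauche with iPr at 60° (1.1); OH at 0° is gauche with CHO at 300° (0.6); Br at 120° is gauche with iPr at 60° (1.2); Br at 120° is gauche with Ph at 180° (1.1); CH3 at 240° is gauche with Ph at 180° (1.2); CH3 at 240° is gauche with CHO at 300° (0.8). Total 6.0 kcal/mol.
iPr at 120° is eclipsed. OH at 0° is eclipsed with CHO at 0° (2.2); Br at 120° is eclipsed with iPr at 120° (3.4); CH3 at 240° is eclipsed with Ph at 240° (3.8). Total 9.4 kcal/mol.
iPr at 180° is staggered. OH at 0° is gauche with Ph at 300° (1.0); OH at 0° is gauche with CHO at 60° (0.6); Br at 120° is gauche with iPr at 180° (1.2); Br at 120° is gauche with CHO at 60° (0.8); CH3 at 240° is gauche with iPr at 180° (1.4); CH3 at 240° is gauche with Ph at 300° (1.2). Total 6.2 kcal/mol.
iPr at 240° is eclipsed. OH at 0° is eclipsed with Ph at 0° (2.7); Br at 120° is eclipsed with CHO at 120° (3.0); CH3 at 240° is eclipsed with iPr at 240° (3.8). Total 9.5 kcal/mol.
iPr at 300° is staggered. OH at 0° is gauche with iPr at 300° (1.1); OH at 0° is gauche with Ph at 60° (1.0); Br at 120° is gauche with Ph at 60° (1.1); Br at 120° is gauche with CHO at 180° (0.8); CH3 at 240° is gauche with iPr at 300° (1.4); CH3 at 240° is gauche with CHO at 180° (0.8). Total 6.2 kcal/mol.
The maximum (9.9 kcal/mol) occurs with iPr at 0°.

0°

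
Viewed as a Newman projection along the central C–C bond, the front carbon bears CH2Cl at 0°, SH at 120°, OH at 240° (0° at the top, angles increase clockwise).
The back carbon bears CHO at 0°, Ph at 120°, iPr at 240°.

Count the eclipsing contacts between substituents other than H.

3

Non-H eclipsing pairs: CH2Cl(0°)/CHO(0°); SH(120°)/Ph(120°); OH(240°)/iPr(240°) — 3 interactions.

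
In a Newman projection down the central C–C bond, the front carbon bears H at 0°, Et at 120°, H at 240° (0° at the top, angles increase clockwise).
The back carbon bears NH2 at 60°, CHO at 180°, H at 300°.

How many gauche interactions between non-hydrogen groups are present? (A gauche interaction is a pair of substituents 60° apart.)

Non-H gauche pairs: Et(120°)/NH2(60°); Et(120°)/CHO(180°) — 2 interactions.

2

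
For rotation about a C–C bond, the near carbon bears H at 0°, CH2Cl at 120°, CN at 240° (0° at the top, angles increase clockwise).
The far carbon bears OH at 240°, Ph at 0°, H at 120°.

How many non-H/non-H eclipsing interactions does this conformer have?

Non-H eclipsing pairs: CN(240°)/OH(240°) — 1 interaction.

1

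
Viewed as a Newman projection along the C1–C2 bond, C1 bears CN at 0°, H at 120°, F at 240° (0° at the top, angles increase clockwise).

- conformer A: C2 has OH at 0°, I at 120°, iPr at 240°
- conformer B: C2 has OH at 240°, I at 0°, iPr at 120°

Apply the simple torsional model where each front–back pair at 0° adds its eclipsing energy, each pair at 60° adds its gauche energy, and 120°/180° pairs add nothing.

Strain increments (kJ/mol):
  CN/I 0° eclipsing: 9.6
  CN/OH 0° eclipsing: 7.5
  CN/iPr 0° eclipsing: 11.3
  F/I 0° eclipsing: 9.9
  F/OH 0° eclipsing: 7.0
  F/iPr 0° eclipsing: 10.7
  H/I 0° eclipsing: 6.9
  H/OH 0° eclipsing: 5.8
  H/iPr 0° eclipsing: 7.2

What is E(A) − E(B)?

A (eclipsed): CN(0°)/OH(0°) eclipsed 7.5; H(120°)/I(120°) eclipsed 6.9; F(240°)/iPr(240°) eclipsed 10.7 → 25.1 kJ/mol.
B (eclipsed): CN(0°)/I(0°) eclipsed 9.6; H(120°)/iPr(120°) eclipsed 7.2; F(240°)/OH(240°) eclipsed 7.0 → 23.8 kJ/mol.
E(A) − E(B) = 25.1 − 23.8 = +1.3 kJ/mol.

+1.3 kJ/mol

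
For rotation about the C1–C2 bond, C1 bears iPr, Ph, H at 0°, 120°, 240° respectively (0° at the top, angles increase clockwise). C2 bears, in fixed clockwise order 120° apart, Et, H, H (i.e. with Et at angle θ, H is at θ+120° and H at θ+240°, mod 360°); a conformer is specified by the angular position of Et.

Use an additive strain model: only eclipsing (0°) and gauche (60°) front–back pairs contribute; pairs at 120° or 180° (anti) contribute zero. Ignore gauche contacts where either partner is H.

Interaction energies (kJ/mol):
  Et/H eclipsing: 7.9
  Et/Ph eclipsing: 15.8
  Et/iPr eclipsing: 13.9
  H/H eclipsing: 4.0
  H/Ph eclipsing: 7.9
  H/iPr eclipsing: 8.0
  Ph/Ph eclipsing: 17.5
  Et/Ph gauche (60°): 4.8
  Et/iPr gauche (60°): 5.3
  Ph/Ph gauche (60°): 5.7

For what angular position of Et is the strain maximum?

120°

Et at 0° (eclipsed): iPr(0°)/Et(0°) eclipsed 13.9; Ph(120°)/H(120°) eclipsed 7.9; H(240°)/H(240°) eclipsed 4.0 → 25.8 kJ/mol.
Et at 60° (staggered): iPr(0°)/Et(60°) gauche 5.3; Ph(120°)/Et(60°) gauche 4.8 → 10.1 kJ/mol.
Et at 120° (eclipsed): iPr(0°)/H(0°) eclipsed 8.0; Ph(120°)/Et(120°) eclipsed 15.8; H(240°)/H(240°) eclipsed 4.0 → 27.8 kJ/mol.
Et at 180° (staggered): Ph(120°)/Et(180°) gauche 4.8 → 4.8 kJ/mol.
Et at 240° (eclipsed): iPr(0°)/H(0°) eclipsed 8.0; Ph(120°)/H(120°) eclipsed 7.9; H(240°)/Et(240°) eclipsed 7.9 → 23.8 kJ/mol.
Et at 300° (staggered): iPr(0°)/Et(300°) gauche 5.3 → 5.3 kJ/mol.
The maximum (27.8 kJ/mol) occurs with Et at 120°.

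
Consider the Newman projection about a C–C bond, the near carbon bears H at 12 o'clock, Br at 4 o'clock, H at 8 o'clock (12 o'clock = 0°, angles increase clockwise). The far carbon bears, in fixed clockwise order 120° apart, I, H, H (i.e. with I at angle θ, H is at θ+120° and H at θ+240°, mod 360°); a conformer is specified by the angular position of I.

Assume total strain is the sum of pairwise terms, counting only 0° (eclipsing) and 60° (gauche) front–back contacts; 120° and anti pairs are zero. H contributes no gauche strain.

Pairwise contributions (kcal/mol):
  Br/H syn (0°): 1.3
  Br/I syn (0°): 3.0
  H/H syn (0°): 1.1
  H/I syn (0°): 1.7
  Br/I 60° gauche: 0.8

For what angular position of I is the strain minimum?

I at 0° (eclipsed): H–I eclipsed, Br–H eclipsed, H–H eclipsed; 1.7 + 1.3 + 1.1 = 4.1 kcal/mol.
I at 60° (staggered): Br–I gauche; 0.8 = 0.8 kcal/mol.
I at 120° (eclipsed): H–H eclipsed, Br–I eclipsed, H–H eclipsed; 1.1 + 3.0 + 1.1 = 5.2 kcal/mol.
I at 180° (staggered): Br–I gauche; 0.8 = 0.8 kcal/mol.
I at 240° (eclipsed): H–H eclipsed, Br–H eclipsed, H–I eclipsed; 1.1 + 1.3 + 1.7 = 4.1 kcal/mol.
I at 300° (staggered): no non-H gauche contacts → 0.0 kcal/mol.
The minimum (0.0 kcal/mol) occurs with I at 300°.

300°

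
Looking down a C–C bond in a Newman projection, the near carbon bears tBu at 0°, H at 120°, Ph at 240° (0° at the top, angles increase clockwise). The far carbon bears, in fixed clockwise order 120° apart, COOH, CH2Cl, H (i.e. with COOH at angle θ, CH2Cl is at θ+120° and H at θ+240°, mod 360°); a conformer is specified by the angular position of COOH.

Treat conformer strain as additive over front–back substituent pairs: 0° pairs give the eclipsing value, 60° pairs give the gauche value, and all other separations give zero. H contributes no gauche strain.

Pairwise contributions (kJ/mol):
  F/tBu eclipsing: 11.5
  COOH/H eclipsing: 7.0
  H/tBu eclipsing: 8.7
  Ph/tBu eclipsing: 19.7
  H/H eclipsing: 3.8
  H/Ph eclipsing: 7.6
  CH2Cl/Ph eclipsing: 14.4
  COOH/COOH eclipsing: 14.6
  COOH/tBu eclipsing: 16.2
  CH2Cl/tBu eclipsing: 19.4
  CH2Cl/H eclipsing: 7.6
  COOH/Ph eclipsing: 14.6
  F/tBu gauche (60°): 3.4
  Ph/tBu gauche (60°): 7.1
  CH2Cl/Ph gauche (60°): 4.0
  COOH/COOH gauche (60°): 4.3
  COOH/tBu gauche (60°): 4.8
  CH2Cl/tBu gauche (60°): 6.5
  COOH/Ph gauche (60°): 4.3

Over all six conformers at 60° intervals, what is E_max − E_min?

29.0 kJ/mol

COOH at 0° (eclipsed): tBu(0°)/COOH(0°) eclipsed 16.2; H(120°)/CH2Cl(120°) eclipsed 7.6; Ph(240°)/H(240°) eclipsed 7.6 → 31.4 kJ/mol.
COOH at 60° (staggered): tBu(0°)/COOH(60°) gauche 4.8; Ph(240°)/CH2Cl(180°) gauche 4.0 → 8.8 kJ/mol.
COOH at 120° (eclipsed): tBu(0°)/H(0°) eclipsed 8.7; H(120°)/COOH(120°) eclipsed 7.0; Ph(240°)/CH2Cl(240°) eclipsed 14.4 → 30.1 kJ/mol.
COOH at 180° (staggered): tBu(0°)/CH2Cl(300°) gauche 6.5; Ph(240°)/COOH(180°) gauche 4.3; Ph(240°)/CH2Cl(300°) gauche 4.0 → 14.8 kJ/mol.
COOH at 240° (eclipsed): tBu(0°)/CH2Cl(0°) eclipsed 19.4; H(120°)/H(120°) eclipsed 3.8; Ph(240°)/COOH(240°) eclipsed 14.6 → 37.8 kJ/mol.
COOH at 300° (staggered): tBu(0°)/COOH(300°) gauche 4.8; tBu(0°)/CH2Cl(60°) gauche 6.5; Ph(240°)/COOH(300°) gauche 4.3 → 15.6 kJ/mol.
Max at 240° (37.8 kJ/mol), min at 60° (8.8 kJ/mol); barrier = 29.0 kJ/mol.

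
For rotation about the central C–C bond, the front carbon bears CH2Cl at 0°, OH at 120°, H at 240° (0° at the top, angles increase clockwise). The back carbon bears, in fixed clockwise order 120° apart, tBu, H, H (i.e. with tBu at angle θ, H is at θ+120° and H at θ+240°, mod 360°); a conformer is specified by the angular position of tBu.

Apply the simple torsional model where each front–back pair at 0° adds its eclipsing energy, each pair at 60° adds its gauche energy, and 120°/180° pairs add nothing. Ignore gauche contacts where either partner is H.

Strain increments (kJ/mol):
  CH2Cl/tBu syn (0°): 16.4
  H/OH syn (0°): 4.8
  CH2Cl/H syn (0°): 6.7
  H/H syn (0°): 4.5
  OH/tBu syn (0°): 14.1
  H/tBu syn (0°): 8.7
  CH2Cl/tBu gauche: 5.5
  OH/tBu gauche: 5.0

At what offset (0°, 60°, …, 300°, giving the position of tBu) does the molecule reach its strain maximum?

tBu at 0° (eclipsed): CH2Cl(0°)/tBu(0°) eclipsed 16.4; OH(120°)/H(120°) eclipsed 4.8; H(240°)/H(240°) eclipsed 4.5 → 25.7 kJ/mol.
tBu at 60° (staggered): CH2Cl(0°)/tBu(60°) gauche 5.5; OH(120°)/tBu(60°) gauche 5.0 → 10.5 kJ/mol.
tBu at 120° (eclipsed): CH2Cl(0°)/H(0°) eclipsed 6.7; OH(120°)/tBu(120°) eclipsed 14.1; H(240°)/H(240°) eclipsed 4.5 → 25.3 kJ/mol.
tBu at 180° (staggered): OH(120°)/tBu(180°) gauche 5.0 → 5.0 kJ/mol.
tBu at 240° (eclipsed): CH2Cl(0°)/H(0°) eclipsed 6.7; OH(120°)/H(120°) eclipsed 4.8; H(240°)/tBu(240°) eclipsed 8.7 → 20.2 kJ/mol.
tBu at 300° (staggered): CH2Cl(0°)/tBu(300°) gauche 5.5 → 5.5 kJ/mol.
The maximum (25.7 kJ/mol) occurs with tBu at 0°.

0°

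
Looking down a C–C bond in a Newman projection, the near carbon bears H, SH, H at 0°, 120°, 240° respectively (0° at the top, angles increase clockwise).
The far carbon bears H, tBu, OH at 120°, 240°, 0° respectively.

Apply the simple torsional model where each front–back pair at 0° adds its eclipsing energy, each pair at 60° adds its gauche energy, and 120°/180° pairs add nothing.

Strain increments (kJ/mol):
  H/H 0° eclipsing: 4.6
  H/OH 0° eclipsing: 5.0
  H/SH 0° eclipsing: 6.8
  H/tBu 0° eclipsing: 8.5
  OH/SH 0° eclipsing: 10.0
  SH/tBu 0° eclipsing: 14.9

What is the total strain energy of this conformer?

This conformer (eclipsed): H(0°)/OH(0°) eclipsed 5.0; SH(120°)/H(120°) eclipsed 6.8; H(240°)/tBu(240°) eclipsed 8.5 → 20.3 kJ/mol.

20.3 kJ/mol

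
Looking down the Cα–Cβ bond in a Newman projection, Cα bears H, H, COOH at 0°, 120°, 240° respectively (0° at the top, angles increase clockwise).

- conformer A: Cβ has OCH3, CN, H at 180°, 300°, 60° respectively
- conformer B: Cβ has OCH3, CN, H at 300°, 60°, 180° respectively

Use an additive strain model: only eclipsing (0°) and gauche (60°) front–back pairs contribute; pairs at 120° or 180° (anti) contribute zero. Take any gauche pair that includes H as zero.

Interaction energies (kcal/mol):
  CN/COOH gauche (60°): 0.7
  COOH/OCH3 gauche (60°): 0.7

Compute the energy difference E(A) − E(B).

+0.7 kcal/mol

A (staggered): COOH–OCH3 gauche, COOH–CN gauche; 0.7 + 0.7 = 1.4 kcal/mol.
B (staggered): COOH–OCH3 gauche; 0.7 = 0.7 kcal/mol.
E(A) − E(B) = 1.4 − 0.7 = +0.7 kcal/mol.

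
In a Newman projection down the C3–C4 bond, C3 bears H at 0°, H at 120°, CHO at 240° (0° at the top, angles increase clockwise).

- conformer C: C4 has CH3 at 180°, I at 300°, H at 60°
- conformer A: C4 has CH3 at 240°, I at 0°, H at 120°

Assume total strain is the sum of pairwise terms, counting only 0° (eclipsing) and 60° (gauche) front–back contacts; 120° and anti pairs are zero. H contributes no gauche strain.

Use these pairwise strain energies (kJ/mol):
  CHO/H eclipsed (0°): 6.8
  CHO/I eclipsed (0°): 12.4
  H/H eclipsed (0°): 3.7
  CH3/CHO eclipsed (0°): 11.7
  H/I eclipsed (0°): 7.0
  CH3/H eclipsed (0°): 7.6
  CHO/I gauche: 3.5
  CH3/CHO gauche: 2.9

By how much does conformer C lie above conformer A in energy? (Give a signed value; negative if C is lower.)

C (staggered): CHO–CH3 gauche, CHO–I gauche; 2.9 + 3.5 = 6.4 kJ/mol.
A (eclipsed): H–I eclipsed, H–H eclipsed, CHO–CH3 eclipsed; 7.0 + 3.7 + 11.7 = 22.4 kJ/mol.
E(C) − E(A) = 6.4 − 22.4 = -16.0 kJ/mol.

-16.0 kJ/mol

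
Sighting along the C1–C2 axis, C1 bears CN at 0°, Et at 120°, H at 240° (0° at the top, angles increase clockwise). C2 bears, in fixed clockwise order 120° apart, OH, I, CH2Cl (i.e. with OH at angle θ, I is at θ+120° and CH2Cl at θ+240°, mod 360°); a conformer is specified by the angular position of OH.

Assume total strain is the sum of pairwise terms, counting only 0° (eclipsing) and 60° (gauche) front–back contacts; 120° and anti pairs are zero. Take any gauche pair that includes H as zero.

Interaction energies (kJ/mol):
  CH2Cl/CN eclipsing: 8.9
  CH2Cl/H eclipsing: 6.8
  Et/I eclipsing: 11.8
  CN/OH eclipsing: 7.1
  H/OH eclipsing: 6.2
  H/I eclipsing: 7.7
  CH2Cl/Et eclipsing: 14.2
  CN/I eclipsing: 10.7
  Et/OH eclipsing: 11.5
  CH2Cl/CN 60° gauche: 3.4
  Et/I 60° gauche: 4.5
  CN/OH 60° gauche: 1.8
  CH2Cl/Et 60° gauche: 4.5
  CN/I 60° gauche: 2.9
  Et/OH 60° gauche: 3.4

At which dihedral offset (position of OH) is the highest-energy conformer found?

OH at 0° (eclipsed): CN(0°)/OH(0°) eclipsed 7.1; Et(120°)/I(120°) eclipsed 11.8; H(240°)/CH2Cl(240°) eclipsed 6.8 → 25.7 kJ/mol.
OH at 60° (staggered): CN(0°)/OH(60°) gauche 1.8; CN(0°)/CH2Cl(300°) gauche 3.4; Et(120°)/OH(60°) gauche 3.4; Et(120°)/I(180°) gauche 4.5 → 13.1 kJ/mol.
OH at 120° (eclipsed): CN(0°)/CH2Cl(0°) eclipsed 8.9; Et(120°)/OH(120°) eclipsed 11.5; H(240°)/I(240°) eclipsed 7.7 → 28.1 kJ/mol.
OH at 180° (staggered): CN(0°)/I(300°) gauche 2.9; CN(0°)/CH2Cl(60°) gauche 3.4; Et(120°)/OH(180°) gauche 3.4; Et(120°)/CH2Cl(60°) gauche 4.5 → 14.2 kJ/mol.
OH at 240° (eclipsed): CN(0°)/I(0°) eclipsed 10.7; Et(120°)/CH2Cl(120°) eclipsed 14.2; H(240°)/OH(240°) eclipsed 6.2 → 31.1 kJ/mol.
OH at 300° (staggered): CN(0°)/OH(300°) gauche 1.8; CN(0°)/I(60°) gauche 2.9; Et(120°)/I(60°) gauche 4.5; Et(120°)/CH2Cl(180°) gauche 4.5 → 13.7 kJ/mol.
The maximum (31.1 kJ/mol) occurs with OH at 240°.

240°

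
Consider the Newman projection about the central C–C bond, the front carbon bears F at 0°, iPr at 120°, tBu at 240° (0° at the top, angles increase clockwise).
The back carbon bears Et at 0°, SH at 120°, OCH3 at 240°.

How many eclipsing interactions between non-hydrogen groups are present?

3

Non-H eclipsing pairs: F(0°)/Et(0°); iPr(120°)/SH(120°); tBu(240°)/OCH3(240°) — 3 interactions.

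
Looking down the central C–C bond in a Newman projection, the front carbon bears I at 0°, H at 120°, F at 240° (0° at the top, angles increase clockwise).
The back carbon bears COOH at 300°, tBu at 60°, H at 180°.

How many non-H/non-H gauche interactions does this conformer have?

Non-H gauche pairs: I(0°)/COOH(300°); I(0°)/tBu(60°); F(240°)/COOH(300°) — 3 interactions.

3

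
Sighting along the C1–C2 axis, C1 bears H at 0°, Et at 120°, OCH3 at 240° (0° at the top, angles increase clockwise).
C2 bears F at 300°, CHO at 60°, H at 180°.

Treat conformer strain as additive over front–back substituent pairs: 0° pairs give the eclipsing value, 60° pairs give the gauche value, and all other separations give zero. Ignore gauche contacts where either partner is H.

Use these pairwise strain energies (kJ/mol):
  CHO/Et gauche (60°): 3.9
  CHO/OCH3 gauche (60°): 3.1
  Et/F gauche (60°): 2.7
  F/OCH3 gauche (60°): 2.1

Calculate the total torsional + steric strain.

This conformer (staggered): Et(120°)/CHO(60°) gauche 3.9; OCH3(240°)/F(300°) gauche 2.1 → 6.0 kJ/mol.

6.0 kJ/mol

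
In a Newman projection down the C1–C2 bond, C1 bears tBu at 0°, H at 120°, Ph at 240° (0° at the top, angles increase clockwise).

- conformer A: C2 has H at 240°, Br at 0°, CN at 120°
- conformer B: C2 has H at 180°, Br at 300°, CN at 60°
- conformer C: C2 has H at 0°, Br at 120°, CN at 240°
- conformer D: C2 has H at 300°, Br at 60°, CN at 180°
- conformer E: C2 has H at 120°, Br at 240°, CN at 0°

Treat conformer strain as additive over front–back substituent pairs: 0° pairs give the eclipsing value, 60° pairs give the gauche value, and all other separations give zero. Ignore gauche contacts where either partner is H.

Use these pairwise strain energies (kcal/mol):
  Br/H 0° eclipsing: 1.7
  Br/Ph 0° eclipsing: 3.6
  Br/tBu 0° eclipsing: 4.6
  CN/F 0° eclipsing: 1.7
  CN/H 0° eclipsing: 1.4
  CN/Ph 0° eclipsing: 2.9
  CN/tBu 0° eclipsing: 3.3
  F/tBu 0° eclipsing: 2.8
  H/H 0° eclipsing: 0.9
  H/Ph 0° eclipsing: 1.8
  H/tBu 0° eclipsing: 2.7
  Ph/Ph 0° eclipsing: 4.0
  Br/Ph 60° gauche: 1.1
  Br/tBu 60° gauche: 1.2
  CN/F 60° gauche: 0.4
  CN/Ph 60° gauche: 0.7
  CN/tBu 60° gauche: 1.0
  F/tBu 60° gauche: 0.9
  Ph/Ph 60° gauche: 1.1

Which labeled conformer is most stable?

D

A (eclipsed): tBu(0°)/Br(0°) eclipsed 4.6; H(120°)/CN(120°) eclipsed 1.4; Ph(240°)/H(240°) eclipsed 1.8 → 7.8 kcal/mol.
B (staggered): tBu(0°)/Br(300°) gauche 1.2; tBu(0°)/CN(60°) gauche 1.0; Ph(240°)/Br(300°) gauche 1.1 → 3.3 kcal/mol.
C (eclipsed): tBu(0°)/H(0°) eclipsed 2.7; H(120°)/Br(120°) eclipsed 1.7; Ph(240°)/CN(240°) eclipsed 2.9 → 7.3 kcal/mol.
D (staggered): tBu(0°)/Br(60°) gauche 1.2; Ph(240°)/CN(180°) gauche 0.7 → 1.9 kcal/mol.
E (eclipsed): tBu(0°)/CN(0°) eclipsed 3.3; H(120°)/H(120°) eclipsed 0.9; Ph(240°)/Br(240°) eclipsed 3.6 → 7.8 kcal/mol.
D has the lowest total (1.9 kcal/mol).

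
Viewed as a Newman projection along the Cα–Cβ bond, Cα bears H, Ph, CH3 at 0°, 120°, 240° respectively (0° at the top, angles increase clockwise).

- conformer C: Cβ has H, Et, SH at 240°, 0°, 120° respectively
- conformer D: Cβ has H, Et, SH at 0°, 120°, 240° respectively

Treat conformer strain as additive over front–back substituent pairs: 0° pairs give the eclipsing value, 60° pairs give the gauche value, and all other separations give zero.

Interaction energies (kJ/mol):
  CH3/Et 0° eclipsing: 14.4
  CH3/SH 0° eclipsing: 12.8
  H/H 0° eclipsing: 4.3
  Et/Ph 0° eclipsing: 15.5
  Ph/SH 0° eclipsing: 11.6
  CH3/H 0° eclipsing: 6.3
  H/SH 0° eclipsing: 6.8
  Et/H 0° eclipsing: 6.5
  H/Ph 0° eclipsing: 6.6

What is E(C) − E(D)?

C (eclipsed): H–Et eclipsed, Ph–SH eclipsed, CH3–H eclipsed; 6.5 + 11.6 + 6.3 = 24.4 kJ/mol.
D (eclipsed): H–H eclipsed, Ph–Et eclipsed, CH3–SH eclipsed; 4.3 + 15.5 + 12.8 = 32.6 kJ/mol.
E(C) − E(D) = 24.4 − 32.6 = -8.2 kJ/mol.

-8.2 kJ/mol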